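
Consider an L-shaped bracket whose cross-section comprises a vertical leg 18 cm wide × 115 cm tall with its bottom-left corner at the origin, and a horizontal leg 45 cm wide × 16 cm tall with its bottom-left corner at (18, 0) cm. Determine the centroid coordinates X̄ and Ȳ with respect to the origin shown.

X̄ = 17.13 cm, Ȳ = 44.73 cm

Part | A | x̄ᵢ | ȳᵢ | A·x̄ᵢ | A·ȳᵢ
vertical leg | 2070.00 | 9.00 | 57.50 | 18630.00 | 119025.00
horizontal leg | 720.00 | 40.50 | 8.00 | 29160.00 | 5760.00
Σ | 2790.00 |  |  | 47790.00 | 124785.00
X̄ = 47790.00 / 2790.00 = 17.13 cm
Ȳ = 124785.00 / 2790.00 = 44.73 cm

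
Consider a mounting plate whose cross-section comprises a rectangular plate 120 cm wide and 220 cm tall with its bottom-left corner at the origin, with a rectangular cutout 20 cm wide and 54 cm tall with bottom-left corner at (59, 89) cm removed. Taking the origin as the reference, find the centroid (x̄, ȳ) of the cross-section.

x̄ = 59.62 cm, ȳ = 109.74 cm

plate: A = 120 × 220 = 26400.00, centroid at (60.00, 110.00).
hole: A = −(20 × 54) = -1080.00, centroid at (69.00, 116.00).
ΣA = 25320.00 cm², ΣAx̄ = 1509480.00 cm³, ΣAȳ = 2778720.00 cm³.
x̄ = 1509480.00/25320.00 = 59.62 cm; ȳ = 2778720.00/25320.00 = 109.74 cm.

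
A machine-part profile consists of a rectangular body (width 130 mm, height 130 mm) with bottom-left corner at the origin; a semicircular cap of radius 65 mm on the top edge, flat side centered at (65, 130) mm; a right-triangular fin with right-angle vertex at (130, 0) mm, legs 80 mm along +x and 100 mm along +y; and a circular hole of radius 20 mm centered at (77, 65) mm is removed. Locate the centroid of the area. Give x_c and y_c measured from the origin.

x_c = 78.38 mm, y_c = 83.56 mm

Part | A | x̄ᵢ | ȳᵢ | A·x̄ᵢ | A·ȳᵢ
rectangular body | 16900.00 | 65.00 | 65.00 | 1098500.00 | 1098500.00
semicircular top | 6636.61 | 65.00 | 157.59 | 431379.94 | 1045843.22
triangular fin | 4000.00 | 156.67 | 33.33 | 626666.67 | 133333.33
hole | -1256.64 | 77.00 | 65.00 | -96761.05 | -81681.41
Σ | 26279.98 |  |  | 2059785.55 | 2195995.14
x_c = 2059785.55 / 26279.98 = 78.38 mm
y_c = 2195995.14 / 26279.98 = 83.56 mm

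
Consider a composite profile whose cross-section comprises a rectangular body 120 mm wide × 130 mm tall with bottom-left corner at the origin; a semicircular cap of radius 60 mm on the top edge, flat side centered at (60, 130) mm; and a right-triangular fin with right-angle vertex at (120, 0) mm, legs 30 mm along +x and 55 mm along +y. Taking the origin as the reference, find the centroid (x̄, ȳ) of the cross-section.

Part | A | x̄ᵢ | ȳᵢ | A·x̄ᵢ | A·ȳᵢ
rectangular body | 15600.00 | 60.00 | 65.00 | 936000.00 | 1014000.00
semicircular top | 5654.87 | 60.00 | 155.46 | 339292.01 | 879132.68
triangular fin | 825.00 | 130.00 | 18.33 | 107250.00 | 15125.00
Σ | 22079.87 |  |  | 1382542.01 | 1908257.68
x̄ = 1382542.01 / 22079.87 = 62.62 mm
ȳ = 1908257.68 / 22079.87 = 86.43 mm

x̄ = 62.62 mm, ȳ = 86.43 mm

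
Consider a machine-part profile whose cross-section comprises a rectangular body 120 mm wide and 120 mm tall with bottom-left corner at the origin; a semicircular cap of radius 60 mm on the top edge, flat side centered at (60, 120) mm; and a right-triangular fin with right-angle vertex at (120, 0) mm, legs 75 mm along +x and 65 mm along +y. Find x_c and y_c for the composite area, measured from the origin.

x_c = 69.21 mm, y_c = 77.33 mm

rectangular body: A = 120 × 120 = 14400.00, centroid at (60.00, 60.00).
semicircular top: A = ½π·60² = 5654.87, centroid at (60.00, 145.46).
triangular fin: A = ½·75·65 = 2437.50, centroid at (145.00, 21.67).
ΣA = 22492.37 mm², ΣAx_c = 1556729.51 mm³, ΣAy_c = 1739396.51 mm³.
x_c = 1556729.51/22492.37 = 69.21 mm; y_c = 1739396.51/22492.37 = 77.33 mm.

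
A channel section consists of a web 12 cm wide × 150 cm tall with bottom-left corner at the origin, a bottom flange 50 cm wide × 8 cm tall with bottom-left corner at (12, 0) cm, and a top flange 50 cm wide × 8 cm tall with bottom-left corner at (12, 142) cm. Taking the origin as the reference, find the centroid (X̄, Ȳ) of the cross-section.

Part | A | x̄ᵢ | ȳᵢ | A·x̄ᵢ | A·ȳᵢ
web | 1800.00 | 6.00 | 75.00 | 10800.00 | 135000.00
bottom flange | 400.00 | 37.00 | 4.00 | 14800.00 | 1600.00
top flange | 400.00 | 37.00 | 146.00 | 14800.00 | 58400.00
Σ | 2600.00 |  |  | 40400.00 | 195000.00
X̄ = 40400.00 / 2600.00 = 15.54 cm
Ȳ = 195000.00 / 2600.00 = 75.00 cm

X̄ = 15.54 cm, Ȳ = 75.00 cm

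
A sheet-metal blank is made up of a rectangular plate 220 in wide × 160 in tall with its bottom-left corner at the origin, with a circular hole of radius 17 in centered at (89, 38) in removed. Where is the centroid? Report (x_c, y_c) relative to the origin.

x_c = 110.56 in, y_c = 81.11 in

plate: A = 220 × 160 = 35200.00, centroid at (110.00, 80.00).
hole: A = −π·17² = -907.92, centroid at (89.00, 38.00).
ΣA = 34292.08 in²
ΣAx_c = (35200.00)(110.00) + (-907.92)(89.00) = 3791195.10 in³
ΣAy_c = (35200.00)(80.00) + (-907.92)(38.00) = 2781499.03 in³
x_c = 3791195.10 / 34292.08 = 110.56 in
y_c = 2781499.03 / 34292.08 = 81.11 in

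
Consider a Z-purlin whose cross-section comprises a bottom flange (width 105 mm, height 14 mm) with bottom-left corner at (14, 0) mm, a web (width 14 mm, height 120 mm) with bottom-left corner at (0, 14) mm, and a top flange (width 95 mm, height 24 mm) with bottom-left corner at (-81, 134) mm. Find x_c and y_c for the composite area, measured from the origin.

bottom flange: A = 105 × 14 = 1470.00, centroid at (66.50, 7.00).
web: A = 14 × 120 = 1680.00, centroid at (7.00, 74.00).
top flange: A = 95 × 24 = 2280.00, centroid at (-33.50, 146.00).
ΣA = 5430.00 mm²
ΣAx_c = (1470.00)(66.50) + (1680.00)(7.00) + (2280.00)(-33.50) = 33135.00 mm³
ΣAy_c = (1470.00)(7.00) + (1680.00)(74.00) + (2280.00)(146.00) = 467490.00 mm³
x_c = 33135.00 / 5430.00 = 6.10 mm
y_c = 467490.00 / 5430.00 = 86.09 mm

x_c = 6.10 mm, y_c = 86.09 mm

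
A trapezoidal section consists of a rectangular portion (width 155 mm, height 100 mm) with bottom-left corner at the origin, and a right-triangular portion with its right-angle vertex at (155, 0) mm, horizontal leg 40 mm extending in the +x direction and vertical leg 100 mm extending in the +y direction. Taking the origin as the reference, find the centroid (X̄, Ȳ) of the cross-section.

rectangular portion: A = 155 × 100 = 15500.00, centroid at (77.50, 50.00).
triangular portion: A = ½·40·100 = 2000.00, centroid at (168.33, 33.33).
ΣA = 17500.00 mm², ΣAX̄ = 1537916.67 mm³, ΣAȲ = 841666.67 mm³.
X̄ = 1537916.67/17500.00 = 87.88 mm; Ȳ = 841666.67/17500.00 = 48.10 mm.

X̄ = 87.88 mm, Ȳ = 48.10 mm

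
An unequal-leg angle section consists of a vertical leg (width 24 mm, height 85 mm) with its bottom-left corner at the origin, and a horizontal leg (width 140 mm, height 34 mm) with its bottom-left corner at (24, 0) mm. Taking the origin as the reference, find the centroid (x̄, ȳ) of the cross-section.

vertical leg: A = 24 × 85 = 2040.00, centroid at (12.00, 42.50).
horizontal leg: A = 140 × 34 = 4760.00, centroid at (94.00, 17.00).
ΣA = 6800.00 mm², ΣAx̄ = 471920.00 mm³, ΣAȳ = 167620.00 mm³.
x̄ = 471920.00/6800.00 = 69.40 mm; ȳ = 167620.00/6800.00 = 24.65 mm.

x̄ = 69.40 mm, ȳ = 24.65 mm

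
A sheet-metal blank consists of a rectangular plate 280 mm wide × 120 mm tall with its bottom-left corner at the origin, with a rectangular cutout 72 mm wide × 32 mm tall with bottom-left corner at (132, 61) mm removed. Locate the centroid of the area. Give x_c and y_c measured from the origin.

x_c = 137.94 mm, y_c = 58.75 mm

plate: A = 280 × 120 = 33600.00, centroid at (140.00, 60.00).
hole: A = −(72 × 32) = -2304.00, centroid at (168.00, 77.00).
ΣA = 31296.00 mm², ΣAx_c = 4316928.00 mm³, ΣAy_c = 1838592.00 mm³.
x_c = 4316928.00/31296.00 = 137.94 mm; y_c = 1838592.00/31296.00 = 58.75 mm.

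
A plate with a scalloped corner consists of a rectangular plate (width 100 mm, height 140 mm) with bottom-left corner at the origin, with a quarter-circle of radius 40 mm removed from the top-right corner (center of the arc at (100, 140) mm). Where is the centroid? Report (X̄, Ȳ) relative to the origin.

X̄ = 46.74 mm, Ȳ = 64.77 mm

plate: A = 100 × 140 = 14000.00, centroid at (50.00, 70.00).
removed quarter-circle: A = −¼π·40² = -1256.64, centroid at (83.02, 123.02).
ΣA = 12743.36 mm², ΣAX̄ = 595669.63 mm³, ΣAȲ = 825404.14 mm³.
X̄ = 595669.63/12743.36 = 46.74 mm; Ȳ = 825404.14/12743.36 = 64.77 mm.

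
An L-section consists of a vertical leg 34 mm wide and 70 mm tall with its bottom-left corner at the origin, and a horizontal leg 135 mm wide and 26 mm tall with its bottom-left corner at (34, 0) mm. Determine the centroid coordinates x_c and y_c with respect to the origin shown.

vertical leg: A = 34 × 70 = 2380.00, centroid at (17.00, 35.00).
horizontal leg: A = 135 × 26 = 3510.00, centroid at (101.50, 13.00).
ΣA = 5890.00 mm², ΣAx_c = 396725.00 mm³, ΣAy_c = 128930.00 mm³.
x_c = 396725.00/5890.00 = 67.36 mm; y_c = 128930.00/5890.00 = 21.89 mm.

x_c = 67.36 mm, y_c = 21.89 mm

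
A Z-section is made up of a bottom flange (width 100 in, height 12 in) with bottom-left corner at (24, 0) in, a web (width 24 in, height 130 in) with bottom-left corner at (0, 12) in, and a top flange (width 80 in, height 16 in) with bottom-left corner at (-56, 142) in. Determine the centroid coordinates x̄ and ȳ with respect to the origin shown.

bottom flange: A = 100 × 12 = 1200.00, centroid at (74.00, 6.00).
web: A = 24 × 130 = 3120.00, centroid at (12.00, 77.00).
top flange: A = 80 × 16 = 1280.00, centroid at (-16.00, 150.00).
ΣA = 5600.00 in², ΣAx̄ = 105760.00 in³, ΣAȳ = 439440.00 in³.
x̄ = 105760.00/5600.00 = 18.89 in; ȳ = 439440.00/5600.00 = 78.47 in.

x̄ = 18.89 in, ȳ = 78.47 in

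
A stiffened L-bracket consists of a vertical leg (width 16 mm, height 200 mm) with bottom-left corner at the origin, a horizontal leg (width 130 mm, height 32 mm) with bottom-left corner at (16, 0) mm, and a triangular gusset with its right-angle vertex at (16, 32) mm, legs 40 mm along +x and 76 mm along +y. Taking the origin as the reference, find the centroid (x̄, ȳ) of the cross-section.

x̄ = 45.85 mm, ȳ = 53.35 mm

vertical leg: A = 16 × 200 = 3200.00, centroid at (8.00, 100.00).
horizontal leg: A = 130 × 32 = 4160.00, centroid at (81.00, 16.00).
gusset: A = ½·40·76 = 1520.00, centroid at (29.33, 57.33).
ΣA = 8880.00 mm², ΣAx̄ = 407146.67 mm³, ΣAȳ = 473706.67 mm³.
x̄ = 407146.67/8880.00 = 45.85 mm; ȳ = 473706.67/8880.00 = 53.35 mm.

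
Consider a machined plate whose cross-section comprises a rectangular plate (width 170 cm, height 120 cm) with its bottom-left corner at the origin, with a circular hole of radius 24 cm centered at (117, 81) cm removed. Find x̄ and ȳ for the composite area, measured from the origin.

x̄ = 81.89 cm, ȳ = 57.96 cm

plate: A = 170 × 120 = 20400.00, centroid at (85.00, 60.00).
hole: A = −π·24² = -1809.56, centroid at (117.00, 81.00).
ΣA = 18590.44 cm², ΣAx̄ = 1522281.79 cm³, ΣAȳ = 1077425.85 cm³.
x̄ = 1522281.79/18590.44 = 81.89 cm; ȳ = 1077425.85/18590.44 = 57.96 cm.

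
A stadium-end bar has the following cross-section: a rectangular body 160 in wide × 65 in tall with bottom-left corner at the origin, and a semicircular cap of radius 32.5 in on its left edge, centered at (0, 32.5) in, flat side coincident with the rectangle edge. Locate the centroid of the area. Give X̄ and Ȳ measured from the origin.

rectangular body: A = 160 × 65 = 10400.00, centroid at (80.00, 32.50).
semicircular end: A = ½π·32.5² = 1659.15, centroid at (-13.79, 32.50).
ΣA = 12059.15 in², ΣAX̄ = 809114.58 in³, ΣAȲ = 391922.49 in³.
X̄ = 809114.58/12059.15 = 67.10 in; Ȳ = 391922.49/12059.15 = 32.50 in.

X̄ = 67.10 in, Ȳ = 32.50 in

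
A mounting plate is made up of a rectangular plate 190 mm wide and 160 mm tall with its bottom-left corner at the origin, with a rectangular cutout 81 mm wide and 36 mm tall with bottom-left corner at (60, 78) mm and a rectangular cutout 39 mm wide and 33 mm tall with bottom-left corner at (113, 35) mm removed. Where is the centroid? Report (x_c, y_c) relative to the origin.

Part | A | x̄ᵢ | ȳᵢ | A·x̄ᵢ | A·ȳᵢ
plate | 30400.00 | 95.00 | 80.00 | 2888000.00 | 2432000.00
hole 1 | -2916.00 | 100.50 | 96.00 | -293058.00 | -279936.00
hole 2 | -1287.00 | 132.50 | 51.50 | -170527.50 | -66280.50
Σ | 26197.00 |  |  | 2424414.50 | 2085783.50
x_c = 2424414.50 / 26197.00 = 92.55 mm
y_c = 2085783.50 / 26197.00 = 79.62 mm

x_c = 92.55 mm, y_c = 79.62 mm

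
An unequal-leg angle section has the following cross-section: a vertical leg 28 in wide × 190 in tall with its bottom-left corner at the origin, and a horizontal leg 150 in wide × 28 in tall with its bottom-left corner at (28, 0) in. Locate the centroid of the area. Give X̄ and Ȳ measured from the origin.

X̄ = 53.26 in, Ȳ = 59.26 in

vertical leg: A = 28 × 190 = 5320.00, centroid at (14.00, 95.00).
horizontal leg: A = 150 × 28 = 4200.00, centroid at (103.00, 14.00).
ΣA = 9520.00 in², ΣAX̄ = 507080.00 in³, ΣAȲ = 564200.00 in³.
X̄ = 507080.00/9520.00 = 53.26 in; Ȳ = 564200.00/9520.00 = 59.26 in.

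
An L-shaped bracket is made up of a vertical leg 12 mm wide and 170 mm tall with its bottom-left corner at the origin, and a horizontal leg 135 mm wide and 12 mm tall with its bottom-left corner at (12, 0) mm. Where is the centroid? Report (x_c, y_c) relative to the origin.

x_c = 38.53 mm, y_c = 50.03 mm

vertical leg: A = 12 × 170 = 2040.00, centroid at (6.00, 85.00).
horizontal leg: A = 135 × 12 = 1620.00, centroid at (79.50, 6.00).
ΣA = 3660.00 mm², ΣAx_c = 141030.00 mm³, ΣAy_c = 183120.00 mm³.
x_c = 141030.00/3660.00 = 38.53 mm; y_c = 183120.00/3660.00 = 50.03 mm.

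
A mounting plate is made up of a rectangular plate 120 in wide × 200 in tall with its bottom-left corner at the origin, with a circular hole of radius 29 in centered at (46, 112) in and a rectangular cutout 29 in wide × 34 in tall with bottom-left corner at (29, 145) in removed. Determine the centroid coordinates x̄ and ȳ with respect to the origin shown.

Part | A | x̄ᵢ | ȳᵢ | A·x̄ᵢ | A·ȳᵢ
plate | 24000.00 | 60.00 | 100.00 | 1440000.00 | 2400000.00
hole 1 | -2642.08 | 46.00 | 112.00 | -121535.65 | -295912.90
hole 2 | -986.00 | 43.50 | 162.00 | -42891.00 | -159732.00
Σ | 20371.92 |  |  | 1275573.35 | 1944355.10
x̄ = 1275573.35 / 20371.92 = 62.61 in
ȳ = 1944355.10 / 20371.92 = 95.44 in

x̄ = 62.61 in, ȳ = 95.44 in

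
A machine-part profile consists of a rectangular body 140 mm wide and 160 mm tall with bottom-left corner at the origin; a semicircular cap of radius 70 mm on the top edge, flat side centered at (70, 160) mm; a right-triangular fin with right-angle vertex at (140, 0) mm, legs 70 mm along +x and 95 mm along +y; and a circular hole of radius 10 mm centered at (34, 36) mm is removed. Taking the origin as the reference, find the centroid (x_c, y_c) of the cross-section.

Part | A | x̄ᵢ | ȳᵢ | A·x̄ᵢ | A·ȳᵢ
rectangular body | 22400.00 | 70.00 | 80.00 | 1568000.00 | 1792000.00
semicircular top | 7696.90 | 70.00 | 189.71 | 538783.14 | 1460170.99
triangular fin | 3325.00 | 163.33 | 31.67 | 543083.33 | 105291.67
hole | -314.16 | 34.00 | 36.00 | -10681.42 | -11309.73
Σ | 33107.74 |  |  | 2639185.06 | 3346152.92
x_c = 2639185.06 / 33107.74 = 79.72 mm
y_c = 3346152.92 / 33107.74 = 101.07 mm

x_c = 79.72 mm, y_c = 101.07 mm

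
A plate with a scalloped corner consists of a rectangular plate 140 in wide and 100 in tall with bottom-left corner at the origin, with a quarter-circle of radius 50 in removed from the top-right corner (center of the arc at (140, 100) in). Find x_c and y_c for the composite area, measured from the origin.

x_c = 62.04 in, y_c = 45.31 in

Part | A | x̄ᵢ | ȳᵢ | A·x̄ᵢ | A·ȳᵢ
plate | 14000.00 | 70.00 | 50.00 | 980000.00 | 700000.00
removed quarter-circle | -1963.50 | 118.78 | 78.78 | -233222.69 | -154682.87
Σ | 12036.50 |  |  | 746777.31 | 545317.13
x_c = 746777.31 / 12036.50 = 62.04 in
y_c = 545317.13 / 12036.50 = 45.31 in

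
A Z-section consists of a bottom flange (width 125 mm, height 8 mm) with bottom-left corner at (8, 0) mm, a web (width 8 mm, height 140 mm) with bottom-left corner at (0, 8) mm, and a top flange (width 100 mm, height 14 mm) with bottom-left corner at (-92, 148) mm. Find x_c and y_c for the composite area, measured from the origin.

bottom flange: A = 125 × 8 = 1000.00, centroid at (70.50, 4.00).
web: A = 8 × 140 = 1120.00, centroid at (4.00, 78.00).
top flange: A = 100 × 14 = 1400.00, centroid at (-42.00, 155.00).
ΣA = 3520.00 mm²
ΣAx_c = (1000.00)(70.50) + (1120.00)(4.00) + (1400.00)(-42.00) = 16180.00 mm³
ΣAy_c = (1000.00)(4.00) + (1120.00)(78.00) + (1400.00)(155.00) = 308360.00 mm³
x_c = 16180.00 / 3520.00 = 4.60 mm
y_c = 308360.00 / 3520.00 = 87.60 mm

x_c = 4.60 mm, y_c = 87.60 mm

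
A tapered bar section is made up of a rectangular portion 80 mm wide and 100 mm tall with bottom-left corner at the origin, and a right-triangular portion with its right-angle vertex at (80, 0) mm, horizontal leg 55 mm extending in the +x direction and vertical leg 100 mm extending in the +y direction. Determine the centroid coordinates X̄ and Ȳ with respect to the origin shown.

X̄ = 54.92 mm, Ȳ = 45.74 mm

rectangular portion: A = 80 × 100 = 8000.00, centroid at (40.00, 50.00).
triangular portion: A = ½·55·100 = 2750.00, centroid at (98.33, 33.33).
ΣA = 10750.00 mm²
ΣAX̄ = (8000.00)(40.00) + (2750.00)(98.33) = 590416.67 mm³
ΣAȲ = (8000.00)(50.00) + (2750.00)(33.33) = 491666.67 mm³
X̄ = 590416.67 / 10750.00 = 54.92 mm
Ȳ = 491666.67 / 10750.00 = 45.74 mm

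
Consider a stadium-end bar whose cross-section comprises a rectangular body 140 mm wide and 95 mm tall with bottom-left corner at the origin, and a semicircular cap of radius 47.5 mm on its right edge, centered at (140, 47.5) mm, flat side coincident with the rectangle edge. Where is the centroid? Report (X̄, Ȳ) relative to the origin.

X̄ = 88.97 mm, Ȳ = 47.50 mm

Part | A | x̄ᵢ | ȳᵢ | A·x̄ᵢ | A·ȳᵢ
rectangular body | 13300.00 | 70.00 | 47.50 | 931000.00 | 631750.00
semicircular end | 3544.11 | 160.16 | 47.50 | 567623.21 | 168345.19
Σ | 16844.11 |  |  | 1498623.21 | 800095.19
X̄ = 1498623.21 / 16844.11 = 88.97 mm
Ȳ = 800095.19 / 16844.11 = 47.50 mm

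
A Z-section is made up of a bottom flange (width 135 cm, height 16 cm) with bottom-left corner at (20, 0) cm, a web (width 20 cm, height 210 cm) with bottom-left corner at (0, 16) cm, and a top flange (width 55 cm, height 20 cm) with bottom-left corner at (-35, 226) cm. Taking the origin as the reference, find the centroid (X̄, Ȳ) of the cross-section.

X̄ = 29.86 cm, Ȳ = 105.24 cm

bottom flange: A = 135 × 16 = 2160.00, centroid at (87.50, 8.00).
web: A = 20 × 210 = 4200.00, centroid at (10.00, 121.00).
top flange: A = 55 × 20 = 1100.00, centroid at (-7.50, 236.00).
ΣA = 7460.00 cm², ΣAX̄ = 222750.00 cm³, ΣAȲ = 785080.00 cm³.
X̄ = 222750.00/7460.00 = 29.86 cm; Ȳ = 785080.00/7460.00 = 105.24 cm.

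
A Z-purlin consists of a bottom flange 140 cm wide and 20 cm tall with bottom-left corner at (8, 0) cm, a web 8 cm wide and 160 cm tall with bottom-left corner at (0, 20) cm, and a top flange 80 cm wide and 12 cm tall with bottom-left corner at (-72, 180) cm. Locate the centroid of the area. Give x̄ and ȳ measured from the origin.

x̄ = 38.25 cm, ȳ = 66.38 cm

Part | A | x̄ᵢ | ȳᵢ | A·x̄ᵢ | A·ȳᵢ
bottom flange | 2800.00 | 78.00 | 10.00 | 218400.00 | 28000.00
web | 1280.00 | 4.00 | 100.00 | 5120.00 | 128000.00
top flange | 960.00 | -32.00 | 186.00 | -30720.00 | 178560.00
Σ | 5040.00 |  |  | 192800.00 | 334560.00
x̄ = 192800.00 / 5040.00 = 38.25 cm
ȳ = 334560.00 / 5040.00 = 66.38 cm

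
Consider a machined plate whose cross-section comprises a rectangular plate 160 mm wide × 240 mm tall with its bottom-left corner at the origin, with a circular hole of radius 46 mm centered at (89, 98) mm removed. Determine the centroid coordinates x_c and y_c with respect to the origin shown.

Part | A | x̄ᵢ | ȳᵢ | A·x̄ᵢ | A·ȳᵢ
plate | 38400.00 | 80.00 | 120.00 | 3072000.00 | 4608000.00
hole | -6647.61 | 89.00 | 98.00 | -591637.29 | -651465.79
Σ | 31752.39 |  |  | 2480362.71 | 3956534.21
x_c = 2480362.71 / 31752.39 = 78.12 mm
y_c = 3956534.21 / 31752.39 = 124.61 mm

x_c = 78.12 mm, y_c = 124.61 mm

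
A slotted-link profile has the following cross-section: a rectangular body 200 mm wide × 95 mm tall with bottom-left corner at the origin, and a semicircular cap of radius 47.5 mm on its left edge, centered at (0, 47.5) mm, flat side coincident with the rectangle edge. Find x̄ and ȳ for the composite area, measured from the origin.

rectangular body: A = 200 × 95 = 19000.00, centroid at (100.00, 47.50).
semicircular end: A = ½π·47.5² = 3544.11, centroid at (-20.16, 47.50).
ΣA = 22544.11 mm²
ΣAx̄ = (19000.00)(100.00) + (3544.11)(-20.16) = 1828552.08 mm³
ΣAȳ = (19000.00)(47.50) + (3544.11)(47.50) = 1070845.19 mm³
x̄ = 1828552.08 / 22544.11 = 81.11 mm
ȳ = 1070845.19 / 22544.11 = 47.50 mm

x̄ = 81.11 mm, ȳ = 47.50 mm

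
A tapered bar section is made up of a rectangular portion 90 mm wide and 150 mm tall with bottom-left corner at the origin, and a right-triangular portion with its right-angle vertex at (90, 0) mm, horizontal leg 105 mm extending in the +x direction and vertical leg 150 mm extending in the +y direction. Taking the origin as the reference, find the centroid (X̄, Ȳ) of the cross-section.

Part | A | x̄ᵢ | ȳᵢ | A·x̄ᵢ | A·ȳᵢ
rectangular portion | 13500.00 | 45.00 | 75.00 | 607500.00 | 1012500.00
triangular portion | 7875.00 | 125.00 | 50.00 | 984375.00 | 393750.00
Σ | 21375.00 |  |  | 1591875.00 | 1406250.00
X̄ = 1591875.00 / 21375.00 = 74.47 mm
Ȳ = 1406250.00 / 21375.00 = 65.79 mm

X̄ = 74.47 mm, Ȳ = 65.79 mm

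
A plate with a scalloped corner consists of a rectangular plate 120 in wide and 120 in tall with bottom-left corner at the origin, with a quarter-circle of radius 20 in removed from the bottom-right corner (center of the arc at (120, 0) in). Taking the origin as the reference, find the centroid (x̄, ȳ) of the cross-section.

x̄ = 58.85 in, ȳ = 61.15 in

plate: A = 120 × 120 = 14400.00, centroid at (60.00, 60.00).
removed quarter-circle: A = −¼π·20² = -314.16, centroid at (111.51, 8.49).
ΣA = 14085.84 in², ΣAx̄ = 828967.55 in³, ΣAȳ = 861333.33 in³.
x̄ = 828967.55/14085.84 = 58.85 in; ȳ = 861333.33/14085.84 = 61.15 in.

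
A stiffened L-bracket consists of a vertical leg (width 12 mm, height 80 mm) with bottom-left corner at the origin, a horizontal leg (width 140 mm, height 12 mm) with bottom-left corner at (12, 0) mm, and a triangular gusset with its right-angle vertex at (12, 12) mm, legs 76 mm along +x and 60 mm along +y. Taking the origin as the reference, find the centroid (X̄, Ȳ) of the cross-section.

X̄ = 46.47 mm, Ȳ = 24.68 mm

vertical leg: A = 12 × 80 = 960.00, centroid at (6.00, 40.00).
horizontal leg: A = 140 × 12 = 1680.00, centroid at (82.00, 6.00).
gusset: A = ½·76·60 = 2280.00, centroid at (37.33, 32.00).
ΣA = 4920.00 mm²
ΣAX̄ = (960.00)(6.00) + (1680.00)(82.00) + (2280.00)(37.33) = 228640.00 mm³
ΣAȲ = (960.00)(40.00) + (1680.00)(6.00) + (2280.00)(32.00) = 121440.00 mm³
X̄ = 228640.00 / 4920.00 = 46.47 mm
Ȳ = 121440.00 / 4920.00 = 24.68 mm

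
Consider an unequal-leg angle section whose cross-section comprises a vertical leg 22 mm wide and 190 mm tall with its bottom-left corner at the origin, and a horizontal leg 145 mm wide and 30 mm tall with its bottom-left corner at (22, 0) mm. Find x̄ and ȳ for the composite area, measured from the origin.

x̄ = 53.58 mm, ȳ = 54.20 mm

vertical leg: A = 22 × 190 = 4180.00, centroid at (11.00, 95.00).
horizontal leg: A = 145 × 30 = 4350.00, centroid at (94.50, 15.00).
ΣA = 8530.00 mm², ΣAx̄ = 457055.00 mm³, ΣAȳ = 462350.00 mm³.
x̄ = 457055.00/8530.00 = 53.58 mm; ȳ = 462350.00/8530.00 = 54.20 mm.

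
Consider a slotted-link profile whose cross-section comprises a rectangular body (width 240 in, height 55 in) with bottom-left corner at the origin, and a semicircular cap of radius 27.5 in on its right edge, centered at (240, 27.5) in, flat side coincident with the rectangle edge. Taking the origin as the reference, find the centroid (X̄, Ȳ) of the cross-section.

X̄ = 130.87 in, Ȳ = 27.50 in

rectangular body: A = 240 × 55 = 13200.00, centroid at (120.00, 27.50).
semicircular end: A = ½π·27.5² = 1187.91, centroid at (251.67, 27.50).
ΣA = 14387.91 in²
ΣAX̄ = (13200.00)(120.00) + (1187.91)(251.67) = 1882964.12 in³
ΣAȲ = (13200.00)(27.50) + (1187.91)(27.50) = 395667.65 in³
X̄ = 1882964.12 / 14387.91 = 130.87 in
Ȳ = 395667.65 / 14387.91 = 27.50 in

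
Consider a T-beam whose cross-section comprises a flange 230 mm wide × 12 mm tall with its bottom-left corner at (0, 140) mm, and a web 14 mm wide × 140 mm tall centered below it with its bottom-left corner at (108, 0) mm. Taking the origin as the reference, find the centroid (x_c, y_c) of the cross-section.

x_c = 115.00 mm, y_c = 114.44 mm

web: A = 14 × 140 = 1960.00, centroid at (115.00, 70.00).
flange: A = 230 × 12 = 2760.00, centroid at (115.00, 146.00).
ΣA = 4720.00 mm²
ΣAx_c = (1960.00)(115.00) + (2760.00)(115.00) = 542800.00 mm³
ΣAy_c = (1960.00)(70.00) + (2760.00)(146.00) = 540160.00 mm³
x_c = 542800.00 / 4720.00 = 115.00 mm
y_c = 540160.00 / 4720.00 = 114.44 mm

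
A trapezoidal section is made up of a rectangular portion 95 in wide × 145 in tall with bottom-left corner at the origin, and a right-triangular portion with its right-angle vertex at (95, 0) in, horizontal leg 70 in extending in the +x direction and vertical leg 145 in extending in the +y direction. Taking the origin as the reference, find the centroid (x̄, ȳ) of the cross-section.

x̄ = 66.57 in, ȳ = 65.99 in

Part | A | x̄ᵢ | ȳᵢ | A·x̄ᵢ | A·ȳᵢ
rectangular portion | 13775.00 | 47.50 | 72.50 | 654312.50 | 998687.50
triangular portion | 5075.00 | 118.33 | 48.33 | 600541.67 | 245291.67
Σ | 18850.00 |  |  | 1254854.17 | 1243979.17
x̄ = 1254854.17 / 18850.00 = 66.57 in
ȳ = 1243979.17 / 18850.00 = 65.99 in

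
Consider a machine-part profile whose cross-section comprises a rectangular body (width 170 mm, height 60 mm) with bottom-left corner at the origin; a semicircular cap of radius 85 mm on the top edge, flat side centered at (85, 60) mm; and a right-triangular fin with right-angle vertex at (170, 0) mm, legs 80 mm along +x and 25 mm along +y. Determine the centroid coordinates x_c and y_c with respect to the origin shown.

x_c = 89.95 mm, y_c = 62.30 mm

rectangular body: A = 170 × 60 = 10200.00, centroid at (85.00, 30.00).
semicircular top: A = ½π·85² = 11349.00, centroid at (85.00, 96.08).
triangular fin: A = ½·80·25 = 1000.00, centroid at (196.67, 8.33).
ΣA = 22549.00 mm²
ΣAx_c = (10200.00)(85.00) + (11349.00)(85.00) + (1000.00)(196.67) = 2028331.96 mm³
ΣAy_c = (10200.00)(30.00) + (11349.00)(96.08) + (1000.00)(8.33) = 1404690.21 mm³
x_c = 2028331.96 / 22549.00 = 89.95 mm
y_c = 1404690.21 / 22549.00 = 62.30 mm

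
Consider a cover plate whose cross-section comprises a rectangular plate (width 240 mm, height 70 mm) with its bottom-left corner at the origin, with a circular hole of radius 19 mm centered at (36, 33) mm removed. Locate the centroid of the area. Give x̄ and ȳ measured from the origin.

plate: A = 240 × 70 = 16800.00, centroid at (120.00, 35.00).
hole: A = −π·19² = -1134.11, centroid at (36.00, 33.00).
ΣA = 15665.89 mm², ΣAx̄ = 1975171.86 mm³, ΣAȳ = 550574.21 mm³.
x̄ = 1975171.86/15665.89 = 126.08 mm; ȳ = 550574.21/15665.89 = 35.14 mm.

x̄ = 126.08 mm, ȳ = 35.14 mm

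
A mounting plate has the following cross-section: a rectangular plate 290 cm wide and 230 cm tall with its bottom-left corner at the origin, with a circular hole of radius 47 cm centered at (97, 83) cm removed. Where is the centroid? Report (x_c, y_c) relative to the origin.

plate: A = 290 × 230 = 66700.00, centroid at (145.00, 115.00).
hole: A = −π·47² = -6939.78, centroid at (97.00, 83.00).
ΣA = 59760.22 cm²
ΣAx_c = (66700.00)(145.00) + (-6939.78)(97.00) = 8998341.52 cm³
ΣAy_c = (66700.00)(115.00) + (-6939.78)(83.00) = 7094498.41 cm³
x_c = 8998341.52 / 59760.22 = 150.57 cm
y_c = 7094498.41 / 59760.22 = 118.72 cm

x_c = 150.57 cm, y_c = 118.72 cm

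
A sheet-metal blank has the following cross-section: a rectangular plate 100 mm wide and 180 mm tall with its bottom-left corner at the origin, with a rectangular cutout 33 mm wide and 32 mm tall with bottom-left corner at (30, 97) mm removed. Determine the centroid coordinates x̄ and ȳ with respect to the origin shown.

plate: A = 100 × 180 = 18000.00, centroid at (50.00, 90.00).
hole: A = −(33 × 32) = -1056.00, centroid at (46.50, 113.00).
ΣA = 16944.00 mm²
ΣAx̄ = (18000.00)(50.00) + (-1056.00)(46.50) = 850896.00 mm³
ΣAȳ = (18000.00)(90.00) + (-1056.00)(113.00) = 1500672.00 mm³
x̄ = 850896.00 / 16944.00 = 50.22 mm
ȳ = 1500672.00 / 16944.00 = 88.57 mm

x̄ = 50.22 mm, ȳ = 88.57 mm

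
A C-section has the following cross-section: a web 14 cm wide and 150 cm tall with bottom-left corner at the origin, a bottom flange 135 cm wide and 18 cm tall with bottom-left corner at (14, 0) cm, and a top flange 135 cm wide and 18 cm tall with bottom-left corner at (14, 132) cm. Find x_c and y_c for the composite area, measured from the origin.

Part | A | x̄ᵢ | ȳᵢ | A·x̄ᵢ | A·ȳᵢ
web | 2100.00 | 7.00 | 75.00 | 14700.00 | 157500.00
bottom flange | 2430.00 | 81.50 | 9.00 | 198045.00 | 21870.00
top flange | 2430.00 | 81.50 | 141.00 | 198045.00 | 342630.00
Σ | 6960.00 |  |  | 410790.00 | 522000.00
x_c = 410790.00 / 6960.00 = 59.02 cm
y_c = 522000.00 / 6960.00 = 75.00 cm

x_c = 59.02 cm, y_c = 75.00 cm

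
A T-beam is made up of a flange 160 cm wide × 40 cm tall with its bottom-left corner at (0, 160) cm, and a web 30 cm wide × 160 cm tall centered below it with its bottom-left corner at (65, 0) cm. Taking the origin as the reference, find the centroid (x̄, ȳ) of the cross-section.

web: A = 30 × 160 = 4800.00, centroid at (80.00, 80.00).
flange: A = 160 × 40 = 6400.00, centroid at (80.00, 180.00).
ΣA = 11200.00 cm², ΣAx̄ = 896000.00 cm³, ΣAȳ = 1536000.00 cm³.
x̄ = 896000.00/11200.00 = 80.00 cm; ȳ = 1536000.00/11200.00 = 137.14 cm.

x̄ = 80.00 cm, ȳ = 137.14 cm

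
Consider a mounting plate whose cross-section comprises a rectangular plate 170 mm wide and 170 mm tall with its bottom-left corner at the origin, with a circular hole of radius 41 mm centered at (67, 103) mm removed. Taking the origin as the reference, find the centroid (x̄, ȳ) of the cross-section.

plate: A = 170 × 170 = 28900.00, centroid at (85.00, 85.00).
hole: A = −π·41² = -5281.02, centroid at (67.00, 103.00).
ΣA = 23618.98 mm², ΣAx̄ = 2102671.84 mm³, ΣAȳ = 1912555.22 mm³.
x̄ = 2102671.84/23618.98 = 89.02 mm; ȳ = 1912555.22/23618.98 = 80.98 mm.

x̄ = 89.02 mm, ȳ = 80.98 mm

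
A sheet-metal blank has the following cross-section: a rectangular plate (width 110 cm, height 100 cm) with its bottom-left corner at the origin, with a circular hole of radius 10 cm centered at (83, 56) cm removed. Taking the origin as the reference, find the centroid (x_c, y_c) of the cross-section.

plate: A = 110 × 100 = 11000.00, centroid at (55.00, 50.00).
hole: A = −π·10² = -314.16, centroid at (83.00, 56.00).
ΣA = 10685.84 cm², ΣAx_c = 578924.78 cm³, ΣAy_c = 532407.08 cm³.
x_c = 578924.78/10685.84 = 54.18 cm; y_c = 532407.08/10685.84 = 49.82 cm.

x_c = 54.18 cm, y_c = 49.82 cm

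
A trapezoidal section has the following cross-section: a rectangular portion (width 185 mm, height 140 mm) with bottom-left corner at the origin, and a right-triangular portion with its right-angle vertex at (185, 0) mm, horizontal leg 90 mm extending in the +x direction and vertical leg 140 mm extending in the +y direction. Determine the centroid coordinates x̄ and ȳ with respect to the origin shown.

x̄ = 116.47 mm, ȳ = 65.43 mm

rectangular portion: A = 185 × 140 = 25900.00, centroid at (92.50, 70.00).
triangular portion: A = ½·90·140 = 6300.00, centroid at (215.00, 46.67).
ΣA = 32200.00 mm²
ΣAx̄ = (25900.00)(92.50) + (6300.00)(215.00) = 3750250.00 mm³
ΣAȳ = (25900.00)(70.00) + (6300.00)(46.67) = 2107000.00 mm³
x̄ = 3750250.00 / 32200.00 = 116.47 mm
ȳ = 2107000.00 / 32200.00 = 65.43 mm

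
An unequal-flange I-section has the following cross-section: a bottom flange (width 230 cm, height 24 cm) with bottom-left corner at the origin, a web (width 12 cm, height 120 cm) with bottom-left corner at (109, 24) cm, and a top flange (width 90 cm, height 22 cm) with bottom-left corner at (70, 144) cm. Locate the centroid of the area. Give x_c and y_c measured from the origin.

Part | A | x̄ᵢ | ȳᵢ | A·x̄ᵢ | A·ȳᵢ
bottom flange | 5520.00 | 115.00 | 12.00 | 634800.00 | 66240.00
web | 1440.00 | 115.00 | 84.00 | 165600.00 | 120960.00
top flange | 1980.00 | 115.00 | 155.00 | 227700.00 | 306900.00
Σ | 8940.00 |  |  | 1028100.00 | 494100.00
x_c = 1028100.00 / 8940.00 = 115.00 cm
y_c = 494100.00 / 8940.00 = 55.27 cm

x_c = 115.00 cm, y_c = 55.27 cm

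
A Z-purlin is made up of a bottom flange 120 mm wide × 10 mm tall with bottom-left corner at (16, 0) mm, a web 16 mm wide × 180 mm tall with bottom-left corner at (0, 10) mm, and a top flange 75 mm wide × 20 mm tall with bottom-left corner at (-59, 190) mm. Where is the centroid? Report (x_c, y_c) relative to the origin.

x_c = 14.69 mm, y_c = 106.45 mm

bottom flange: A = 120 × 10 = 1200.00, centroid at (76.00, 5.00).
web: A = 16 × 180 = 2880.00, centroid at (8.00, 100.00).
top flange: A = 75 × 20 = 1500.00, centroid at (-21.50, 200.00).
ΣA = 5580.00 mm², ΣAx_c = 81990.00 mm³, ΣAy_c = 594000.00 mm³.
x_c = 81990.00/5580.00 = 14.69 mm; y_c = 594000.00/5580.00 = 106.45 mm.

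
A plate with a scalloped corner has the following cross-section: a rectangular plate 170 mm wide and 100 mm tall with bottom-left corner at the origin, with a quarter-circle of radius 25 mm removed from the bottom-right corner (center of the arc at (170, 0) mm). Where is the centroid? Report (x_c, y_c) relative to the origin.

x_c = 82.79 mm, y_c = 51.17 mm

plate: A = 170 × 100 = 17000.00, centroid at (85.00, 50.00).
removed quarter-circle: A = −¼π·25² = -490.87, centroid at (159.39, 10.61).
ΣA = 16509.13 mm²
ΣAx_c = (17000.00)(85.00) + (-490.87)(159.39) = 1366759.78 mm³
ΣAy_c = (17000.00)(50.00) + (-490.87)(10.61) = 844791.67 mm³
x_c = 1366759.78 / 16509.13 = 82.79 mm
y_c = 844791.67 / 16509.13 = 51.17 mm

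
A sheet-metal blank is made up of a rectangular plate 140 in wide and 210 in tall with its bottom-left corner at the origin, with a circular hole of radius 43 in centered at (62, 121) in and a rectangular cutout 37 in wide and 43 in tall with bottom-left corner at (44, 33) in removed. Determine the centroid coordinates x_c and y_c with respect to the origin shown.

x_c = 72.65 in, y_c = 104.43 in

plate: A = 140 × 210 = 29400.00, centroid at (70.00, 105.00).
hole 1: A = −π·43² = -5808.80, centroid at (62.00, 121.00).
hole 2: A = −(37 × 43) = -1591.00, centroid at (62.50, 54.50).
ΣA = 22000.20 in², ΣAx_c = 1598416.60 in³, ΣAy_c = 2297425.12 in³.
x_c = 1598416.60/22000.20 = 72.65 in; y_c = 2297425.12/22000.20 = 104.43 in.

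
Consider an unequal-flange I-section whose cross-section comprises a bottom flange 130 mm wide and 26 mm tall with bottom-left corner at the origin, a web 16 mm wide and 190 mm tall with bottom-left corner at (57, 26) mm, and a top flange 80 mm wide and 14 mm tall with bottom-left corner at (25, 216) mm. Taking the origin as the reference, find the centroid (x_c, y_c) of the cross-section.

x_c = 65.00 mm, y_c = 87.74 mm

bottom flange: A = 130 × 26 = 3380.00, centroid at (65.00, 13.00).
web: A = 16 × 190 = 3040.00, centroid at (65.00, 121.00).
top flange: A = 80 × 14 = 1120.00, centroid at (65.00, 223.00).
ΣA = 7540.00 mm²
ΣAx_c = (3380.00)(65.00) + (3040.00)(65.00) + (1120.00)(65.00) = 490100.00 mm³
ΣAy_c = (3380.00)(13.00) + (3040.00)(121.00) + (1120.00)(223.00) = 661540.00 mm³
x_c = 490100.00 / 7540.00 = 65.00 mm
y_c = 661540.00 / 7540.00 = 87.74 mm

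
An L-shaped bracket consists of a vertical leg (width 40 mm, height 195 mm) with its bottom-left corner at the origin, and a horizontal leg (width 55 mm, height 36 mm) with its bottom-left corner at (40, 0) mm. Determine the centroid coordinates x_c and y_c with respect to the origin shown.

Part | A | x̄ᵢ | ȳᵢ | A·x̄ᵢ | A·ȳᵢ
vertical leg | 7800.00 | 20.00 | 97.50 | 156000.00 | 760500.00
horizontal leg | 1980.00 | 67.50 | 18.00 | 133650.00 | 35640.00
Σ | 9780.00 |  |  | 289650.00 | 796140.00
x_c = 289650.00 / 9780.00 = 29.62 mm
y_c = 796140.00 / 9780.00 = 81.40 mm

x_c = 29.62 mm, y_c = 81.40 mm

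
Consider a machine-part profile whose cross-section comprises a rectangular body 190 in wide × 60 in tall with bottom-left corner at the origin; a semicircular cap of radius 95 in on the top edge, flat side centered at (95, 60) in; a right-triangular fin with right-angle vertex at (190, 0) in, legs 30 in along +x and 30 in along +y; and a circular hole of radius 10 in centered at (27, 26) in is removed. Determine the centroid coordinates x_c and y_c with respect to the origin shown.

x_c = 97.67 in, y_c = 68.47 in

rectangular body: A = 190 × 60 = 11400.00, centroid at (95.00, 30.00).
semicircular top: A = ½π·95² = 14176.44, centroid at (95.00, 100.32).
triangular fin: A = ½·30·30 = 450.00, centroid at (200.00, 10.00).
hole: A = −π·10² = -314.16, centroid at (27.00, 26.00).
ΣA = 25712.28 in², ΣAx_c = 2511279.20 in³, ΣAy_c = 1760501.40 in³.
x_c = 2511279.20/25712.28 = 97.67 in; y_c = 1760501.40/25712.28 = 68.47 in.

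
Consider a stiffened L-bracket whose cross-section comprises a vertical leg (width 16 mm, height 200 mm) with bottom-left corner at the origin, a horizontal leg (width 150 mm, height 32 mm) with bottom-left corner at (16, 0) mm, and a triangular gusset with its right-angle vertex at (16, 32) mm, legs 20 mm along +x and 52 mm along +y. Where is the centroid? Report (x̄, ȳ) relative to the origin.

vertical leg: A = 16 × 200 = 3200.00, centroid at (8.00, 100.00).
horizontal leg: A = 150 × 32 = 4800.00, centroid at (91.00, 16.00).
gusset: A = ½·20·52 = 520.00, centroid at (22.67, 49.33).
ΣA = 8520.00 mm²
ΣAx̄ = (3200.00)(8.00) + (4800.00)(91.00) + (520.00)(22.67) = 474186.67 mm³
ΣAȳ = (3200.00)(100.00) + (4800.00)(16.00) + (520.00)(49.33) = 422453.33 mm³
x̄ = 474186.67 / 8520.00 = 55.66 mm
ȳ = 422453.33 / 8520.00 = 49.58 mm

x̄ = 55.66 mm, ȳ = 49.58 mm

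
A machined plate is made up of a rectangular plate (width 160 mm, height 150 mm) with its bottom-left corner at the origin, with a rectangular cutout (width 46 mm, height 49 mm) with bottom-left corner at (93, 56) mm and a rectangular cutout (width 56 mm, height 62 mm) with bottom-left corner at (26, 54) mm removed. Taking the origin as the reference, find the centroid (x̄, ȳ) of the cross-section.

plate: A = 160 × 150 = 24000.00, centroid at (80.00, 75.00).
hole 1: A = −(46 × 49) = -2254.00, centroid at (116.00, 80.50).
hole 2: A = −(56 × 62) = -3472.00, centroid at (54.00, 85.00).
ΣA = 18274.00 mm², ΣAx̄ = 1471048.00 mm³, ΣAȳ = 1323433.00 mm³.
x̄ = 1471048.00/18274.00 = 80.50 mm; ȳ = 1323433.00/18274.00 = 72.42 mm.

x̄ = 80.50 mm, ȳ = 72.42 mm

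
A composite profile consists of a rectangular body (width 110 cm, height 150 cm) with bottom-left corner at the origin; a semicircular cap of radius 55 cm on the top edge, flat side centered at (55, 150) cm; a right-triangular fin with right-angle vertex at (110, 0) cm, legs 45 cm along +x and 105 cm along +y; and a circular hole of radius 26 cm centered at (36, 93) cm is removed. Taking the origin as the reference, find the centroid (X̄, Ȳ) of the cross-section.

X̄ = 64.57 cm, Ȳ = 90.57 cm

Part | A | x̄ᵢ | ȳᵢ | A·x̄ᵢ | A·ȳᵢ
rectangular body | 16500.00 | 55.00 | 75.00 | 907500.00 | 1237500.00
semicircular top | 4751.66 | 55.00 | 173.34 | 261341.24 | 823665.50
triangular fin | 2362.50 | 125.00 | 35.00 | 295312.50 | 82687.50
hole | -2123.72 | 36.00 | 93.00 | -76453.80 | -197505.65
Σ | 21490.44 |  |  | 1387699.94 | 1946347.35
X̄ = 1387699.94 / 21490.44 = 64.57 cm
Ȳ = 1946347.35 / 21490.44 = 90.57 cm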